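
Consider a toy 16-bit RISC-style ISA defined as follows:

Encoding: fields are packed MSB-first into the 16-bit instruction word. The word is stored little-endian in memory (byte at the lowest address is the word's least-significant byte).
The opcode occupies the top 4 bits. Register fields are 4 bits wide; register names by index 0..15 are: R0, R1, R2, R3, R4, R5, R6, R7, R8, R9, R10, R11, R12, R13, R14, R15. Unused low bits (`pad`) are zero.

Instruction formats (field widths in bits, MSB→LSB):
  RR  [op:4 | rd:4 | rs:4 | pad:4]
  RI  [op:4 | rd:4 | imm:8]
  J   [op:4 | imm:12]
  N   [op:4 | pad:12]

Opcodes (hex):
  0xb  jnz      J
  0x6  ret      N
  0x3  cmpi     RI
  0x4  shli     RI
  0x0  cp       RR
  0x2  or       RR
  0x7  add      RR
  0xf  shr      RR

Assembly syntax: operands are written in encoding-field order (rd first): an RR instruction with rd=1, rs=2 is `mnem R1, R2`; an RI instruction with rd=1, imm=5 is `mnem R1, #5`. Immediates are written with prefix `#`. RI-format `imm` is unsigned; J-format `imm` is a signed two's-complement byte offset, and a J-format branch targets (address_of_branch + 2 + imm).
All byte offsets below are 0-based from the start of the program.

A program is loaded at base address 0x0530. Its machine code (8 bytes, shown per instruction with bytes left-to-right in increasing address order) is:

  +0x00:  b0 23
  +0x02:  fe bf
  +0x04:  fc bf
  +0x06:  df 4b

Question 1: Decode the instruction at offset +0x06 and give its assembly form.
[06] df 4b → 0x4bdf
  opcode bits[15:12]=0x4: shli/RI
  rd: (w>>8)&0xf=0xb → R11
  imm: (w>>0)&0xff=0xdf → #223

shli R11, #223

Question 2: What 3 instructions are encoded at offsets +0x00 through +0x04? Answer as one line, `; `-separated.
or R3, R11; jnz #-2; jnz #-4

@+00  little-endian(b0 23) = 0x23b0
  top 4b → 0x2 → or [RR]
  [11:8] rd=3 = R3
  [7:4] rs=11 = R11
@+02  little-endian(fe bf) = 0xbffe
  top 4b → 0xb → jnz [J]
  [11:0] imm=4094 (s12→-2) = #-2
@+04  little-endian(fc bf) = 0xbffc
  top 4b → 0xb → jnz [J]
  [11:0] imm=4092 (s12→-4) = #-4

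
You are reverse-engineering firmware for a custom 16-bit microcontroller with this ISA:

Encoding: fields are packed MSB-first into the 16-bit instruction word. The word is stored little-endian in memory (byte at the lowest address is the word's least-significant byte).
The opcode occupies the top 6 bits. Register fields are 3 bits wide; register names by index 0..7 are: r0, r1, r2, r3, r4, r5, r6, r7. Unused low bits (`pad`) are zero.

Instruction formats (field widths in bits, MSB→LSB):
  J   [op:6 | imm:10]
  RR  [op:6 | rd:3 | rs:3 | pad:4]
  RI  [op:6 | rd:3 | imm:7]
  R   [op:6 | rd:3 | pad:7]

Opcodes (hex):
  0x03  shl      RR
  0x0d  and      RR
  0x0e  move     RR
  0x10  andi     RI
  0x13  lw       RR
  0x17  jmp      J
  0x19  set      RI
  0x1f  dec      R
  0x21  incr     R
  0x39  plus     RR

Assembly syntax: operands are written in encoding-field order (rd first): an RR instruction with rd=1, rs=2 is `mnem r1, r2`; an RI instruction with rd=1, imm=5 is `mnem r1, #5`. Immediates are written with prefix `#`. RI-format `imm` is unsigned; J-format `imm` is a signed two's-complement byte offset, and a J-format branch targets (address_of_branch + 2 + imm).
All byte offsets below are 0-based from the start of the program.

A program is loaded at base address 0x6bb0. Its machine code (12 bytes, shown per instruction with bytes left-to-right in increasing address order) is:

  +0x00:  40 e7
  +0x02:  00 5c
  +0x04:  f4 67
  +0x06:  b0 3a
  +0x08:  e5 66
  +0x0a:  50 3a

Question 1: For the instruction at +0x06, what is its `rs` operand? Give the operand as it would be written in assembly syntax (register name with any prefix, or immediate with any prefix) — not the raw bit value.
r3

off 0x06: read b0 3a as little → 0x3ab0
  top 6b → 0xe → move [RR]
  rd@[9:7]=0x5 ⇒ r5
  rs@[6:4]=0x3 ⇒ r3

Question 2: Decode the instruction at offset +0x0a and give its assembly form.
+0x0a: 50 3a ⇒ word 0x3a50 (little)
  opcode bits[15:10]=0xe: move/RR
  [9:7] rd=4 = r4
  [6:4] rs=5 = r5

move r4, r5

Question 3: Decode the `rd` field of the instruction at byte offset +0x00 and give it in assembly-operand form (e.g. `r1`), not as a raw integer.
@+00  little-endian(40 e7) = 0xe740
  opcode bits[15:10]=0x39: plus/RR
  rd: (w>>7)&0x7=0x6 → r6
  rs: (w>>4)&0x7=0x4 → r4

r6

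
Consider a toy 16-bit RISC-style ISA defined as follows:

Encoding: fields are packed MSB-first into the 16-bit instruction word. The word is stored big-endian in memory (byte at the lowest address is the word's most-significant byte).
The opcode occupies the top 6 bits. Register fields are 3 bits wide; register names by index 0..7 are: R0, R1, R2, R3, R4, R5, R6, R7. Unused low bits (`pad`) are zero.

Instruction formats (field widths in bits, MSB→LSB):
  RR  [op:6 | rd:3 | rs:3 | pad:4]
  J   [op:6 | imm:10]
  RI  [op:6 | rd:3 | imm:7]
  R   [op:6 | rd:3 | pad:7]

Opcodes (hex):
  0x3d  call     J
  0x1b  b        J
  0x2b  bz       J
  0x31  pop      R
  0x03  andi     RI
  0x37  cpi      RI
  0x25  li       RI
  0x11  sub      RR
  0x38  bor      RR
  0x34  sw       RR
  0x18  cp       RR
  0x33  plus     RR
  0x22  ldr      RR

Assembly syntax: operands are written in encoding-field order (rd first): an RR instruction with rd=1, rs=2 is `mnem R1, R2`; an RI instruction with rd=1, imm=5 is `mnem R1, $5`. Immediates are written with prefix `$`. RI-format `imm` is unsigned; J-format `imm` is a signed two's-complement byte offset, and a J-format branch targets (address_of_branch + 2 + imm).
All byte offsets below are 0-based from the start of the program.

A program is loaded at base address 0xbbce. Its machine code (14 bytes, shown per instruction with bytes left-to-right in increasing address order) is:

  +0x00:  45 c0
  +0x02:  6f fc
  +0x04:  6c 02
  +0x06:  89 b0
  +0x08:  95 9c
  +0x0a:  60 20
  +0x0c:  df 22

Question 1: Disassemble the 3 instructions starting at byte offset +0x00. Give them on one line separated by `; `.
+0x00: 45 c0 ⇒ word 0x45c0 (big)
  top 6b → 0x11 → sub [RR]
  rd@[9:7]=0x3 ⇒ R3
  rs@[6:4]=0x4 ⇒ R4
+0x02: 6f fc ⇒ word 0x6ffc (big)
  top 6b → 0x1b → b [J]
  imm@[9:0]=0x3fc (s10→-4) ⇒ $-4
+0x04: 6c 02 ⇒ word 0x6c02 (big)
  top 6b → 0x1b → b [J]
  imm@[9:0]=0x2 ⇒ $2

sub R3, R4; b $-4; b $2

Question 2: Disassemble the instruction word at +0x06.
ldr R3, R3

@+06  big-endian(89 b0) = 0x89b0
  op=0x89b0>>10=0x22 ⇒ ldr (RR)
  rd@[9:7]=0x3 ⇒ R3
  rs@[6:4]=0x3 ⇒ R3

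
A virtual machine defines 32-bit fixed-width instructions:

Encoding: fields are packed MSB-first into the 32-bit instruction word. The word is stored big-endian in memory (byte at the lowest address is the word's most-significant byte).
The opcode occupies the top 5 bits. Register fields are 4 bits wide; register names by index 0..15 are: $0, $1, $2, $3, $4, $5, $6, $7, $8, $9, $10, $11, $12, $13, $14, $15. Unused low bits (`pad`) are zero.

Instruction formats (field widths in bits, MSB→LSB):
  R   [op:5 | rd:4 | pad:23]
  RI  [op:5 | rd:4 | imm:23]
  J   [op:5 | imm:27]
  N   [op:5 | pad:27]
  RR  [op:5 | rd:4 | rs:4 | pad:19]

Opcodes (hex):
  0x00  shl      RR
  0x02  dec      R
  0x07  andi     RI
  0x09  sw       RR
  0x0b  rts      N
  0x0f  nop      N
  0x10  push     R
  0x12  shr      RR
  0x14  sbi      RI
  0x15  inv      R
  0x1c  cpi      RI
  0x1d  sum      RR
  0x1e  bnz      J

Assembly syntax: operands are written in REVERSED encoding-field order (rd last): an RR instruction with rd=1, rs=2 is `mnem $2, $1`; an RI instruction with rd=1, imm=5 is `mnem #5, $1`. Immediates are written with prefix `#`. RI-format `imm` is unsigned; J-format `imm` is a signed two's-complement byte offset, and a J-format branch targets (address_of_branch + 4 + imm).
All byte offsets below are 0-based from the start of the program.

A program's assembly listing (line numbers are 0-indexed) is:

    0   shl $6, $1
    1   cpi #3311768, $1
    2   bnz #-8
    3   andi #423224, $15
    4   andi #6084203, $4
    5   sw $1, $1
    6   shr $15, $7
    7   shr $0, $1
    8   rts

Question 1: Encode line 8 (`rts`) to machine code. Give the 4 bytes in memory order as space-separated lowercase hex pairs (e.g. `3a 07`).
58 00 00 00

L8: rts op=0xb:5|pad=0:27 ⇒ 0x58000000 ⇒ big 58 00 00 00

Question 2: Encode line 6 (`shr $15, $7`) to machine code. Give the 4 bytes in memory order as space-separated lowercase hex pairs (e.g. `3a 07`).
6. shr fields op=0x12:5|rd=7:4|rs=15:4|pad=0:19 → word 93f80000h → 93 f8 00 00

93 f8 00 00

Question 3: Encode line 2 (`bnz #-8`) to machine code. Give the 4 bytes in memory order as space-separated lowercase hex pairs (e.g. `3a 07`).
L2: bnz op=0x1e:5|imm=-8:27 ⇒ 0xf7fffff8 ⇒ big f7 ff ff f8

f7 ff ff f8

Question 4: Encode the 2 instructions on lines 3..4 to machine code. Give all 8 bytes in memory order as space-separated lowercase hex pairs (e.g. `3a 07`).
3. andi fields op=0x7:5|rd=15:4|imm=423224:23 → word 3f867538h → 3f 86 75 38
4. andi fields op=0x7:5|rd=4:4|imm=6084203:23 → word 3a5cd66bh → 3a 5c d6 6b

3f 86 75 38 3a 5c d6 6b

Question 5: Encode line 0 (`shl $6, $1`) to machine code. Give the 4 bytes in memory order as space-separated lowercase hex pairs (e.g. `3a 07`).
0. shl fields op=0x0:5|rd=1:4|rs=6:4|pad=0:19 → word 00b00000h → 00 b0 00 00

00 b0 00 00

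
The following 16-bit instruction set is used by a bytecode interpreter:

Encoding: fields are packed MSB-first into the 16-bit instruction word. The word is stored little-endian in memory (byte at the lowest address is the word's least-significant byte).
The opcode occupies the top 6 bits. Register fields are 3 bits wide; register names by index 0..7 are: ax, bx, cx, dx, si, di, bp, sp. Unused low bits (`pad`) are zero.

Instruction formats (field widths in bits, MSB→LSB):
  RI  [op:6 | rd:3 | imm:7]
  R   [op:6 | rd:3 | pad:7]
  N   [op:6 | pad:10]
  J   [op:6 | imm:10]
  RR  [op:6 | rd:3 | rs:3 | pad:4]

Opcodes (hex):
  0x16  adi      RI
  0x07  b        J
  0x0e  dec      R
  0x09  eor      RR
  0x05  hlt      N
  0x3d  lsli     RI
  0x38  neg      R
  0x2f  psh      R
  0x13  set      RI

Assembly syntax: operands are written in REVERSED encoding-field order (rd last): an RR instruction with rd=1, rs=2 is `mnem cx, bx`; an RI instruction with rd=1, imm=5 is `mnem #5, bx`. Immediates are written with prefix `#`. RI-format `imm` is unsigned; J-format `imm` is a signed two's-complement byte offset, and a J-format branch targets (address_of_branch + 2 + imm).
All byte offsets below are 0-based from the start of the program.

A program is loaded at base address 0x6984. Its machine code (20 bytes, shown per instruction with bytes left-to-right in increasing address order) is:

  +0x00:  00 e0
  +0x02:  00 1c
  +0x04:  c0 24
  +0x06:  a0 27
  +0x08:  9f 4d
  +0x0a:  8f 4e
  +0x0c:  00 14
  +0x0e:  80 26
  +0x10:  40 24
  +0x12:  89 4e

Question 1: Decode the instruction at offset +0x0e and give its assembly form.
eor ax, di

+0x0e: 80 26 ⇒ word 0x2680 (little)
  opcode bits[15:10]=0x9: eor/RR
  rd: (w>>7)&0x7=0x5 → di
  rs: (w>>4)&0x7=0x0 → ax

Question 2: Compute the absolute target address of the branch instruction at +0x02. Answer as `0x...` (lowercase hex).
0x6988

+0x02: 00 1c ⇒ word 0x1c00 (little)
  top 6b → 0x7 → b [J]
  imm: (w>>0)&0x3ff=0x0 → #0
  target = base 0x6984 + off 0x02 + 2 + imm 0 = 0x6988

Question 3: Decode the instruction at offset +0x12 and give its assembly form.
@+12  little-endian(89 4e) = 0x4e89
  opcode bits[15:10]=0x13: set/RI
  [9:7] rd=5 = di
  [6:0] imm=9 = #9

set #9, di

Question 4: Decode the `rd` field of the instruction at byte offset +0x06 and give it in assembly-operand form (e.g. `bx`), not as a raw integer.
@+06  little-endian(a0 27) = 0x27a0
  op=0x27a0>>10=0x9 ⇒ eor (RR)
  rd@[9:7]=0x7 ⇒ sp
  rs@[6:4]=0x2 ⇒ cx

sp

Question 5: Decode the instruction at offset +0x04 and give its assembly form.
off 0x04: read c0 24 as little → 0x24c0
  op=0x24c0>>10=0x9 ⇒ eor (RR)
  [9:7] rd=1 = bx
  [6:4] rs=4 = si

eor si, bx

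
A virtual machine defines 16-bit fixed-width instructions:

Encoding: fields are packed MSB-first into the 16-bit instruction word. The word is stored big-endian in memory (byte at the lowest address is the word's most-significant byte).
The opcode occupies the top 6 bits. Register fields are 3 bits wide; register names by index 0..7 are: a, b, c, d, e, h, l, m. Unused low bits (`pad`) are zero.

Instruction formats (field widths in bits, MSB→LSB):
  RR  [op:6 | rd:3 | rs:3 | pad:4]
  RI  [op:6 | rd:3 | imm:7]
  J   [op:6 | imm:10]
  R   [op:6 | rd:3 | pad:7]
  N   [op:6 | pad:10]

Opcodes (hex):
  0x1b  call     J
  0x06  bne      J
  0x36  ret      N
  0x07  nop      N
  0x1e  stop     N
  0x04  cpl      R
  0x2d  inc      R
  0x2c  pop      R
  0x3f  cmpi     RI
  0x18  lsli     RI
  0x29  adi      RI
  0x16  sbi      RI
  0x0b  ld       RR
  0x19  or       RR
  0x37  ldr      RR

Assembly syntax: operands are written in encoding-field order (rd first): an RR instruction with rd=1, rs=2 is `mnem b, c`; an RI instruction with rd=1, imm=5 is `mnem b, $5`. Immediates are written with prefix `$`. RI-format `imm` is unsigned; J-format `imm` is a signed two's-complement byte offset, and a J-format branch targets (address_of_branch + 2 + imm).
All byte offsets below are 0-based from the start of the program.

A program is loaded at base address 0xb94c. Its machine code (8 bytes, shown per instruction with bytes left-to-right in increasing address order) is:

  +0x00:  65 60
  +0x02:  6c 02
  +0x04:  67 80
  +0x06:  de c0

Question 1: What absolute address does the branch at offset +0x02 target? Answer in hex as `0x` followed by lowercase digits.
off 0x02: read 6c 02 as big → 0x6c02
  top 6b → 0x1b → call [J]
  imm: (w>>0)&0x3ff=0x2 → $2
  target = base 0xb94c + off 0x02 + 2 + imm 2 = 0xb952

0xb952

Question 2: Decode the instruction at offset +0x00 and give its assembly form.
or c, l

[00] 65 60 → 0x6560
  op=0x6560>>10=0x19 ⇒ or (RR)
  [9:7] rd=2 = c
  [6:4] rs=6 = l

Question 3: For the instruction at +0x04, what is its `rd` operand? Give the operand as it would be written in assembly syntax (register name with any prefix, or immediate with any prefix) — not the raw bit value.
[04] 67 80 → 0x6780
  opcode bits[15:10]=0x19: or/RR
  rd@[9:7]=0x7 ⇒ m
  rs@[6:4]=0x0 ⇒ a

m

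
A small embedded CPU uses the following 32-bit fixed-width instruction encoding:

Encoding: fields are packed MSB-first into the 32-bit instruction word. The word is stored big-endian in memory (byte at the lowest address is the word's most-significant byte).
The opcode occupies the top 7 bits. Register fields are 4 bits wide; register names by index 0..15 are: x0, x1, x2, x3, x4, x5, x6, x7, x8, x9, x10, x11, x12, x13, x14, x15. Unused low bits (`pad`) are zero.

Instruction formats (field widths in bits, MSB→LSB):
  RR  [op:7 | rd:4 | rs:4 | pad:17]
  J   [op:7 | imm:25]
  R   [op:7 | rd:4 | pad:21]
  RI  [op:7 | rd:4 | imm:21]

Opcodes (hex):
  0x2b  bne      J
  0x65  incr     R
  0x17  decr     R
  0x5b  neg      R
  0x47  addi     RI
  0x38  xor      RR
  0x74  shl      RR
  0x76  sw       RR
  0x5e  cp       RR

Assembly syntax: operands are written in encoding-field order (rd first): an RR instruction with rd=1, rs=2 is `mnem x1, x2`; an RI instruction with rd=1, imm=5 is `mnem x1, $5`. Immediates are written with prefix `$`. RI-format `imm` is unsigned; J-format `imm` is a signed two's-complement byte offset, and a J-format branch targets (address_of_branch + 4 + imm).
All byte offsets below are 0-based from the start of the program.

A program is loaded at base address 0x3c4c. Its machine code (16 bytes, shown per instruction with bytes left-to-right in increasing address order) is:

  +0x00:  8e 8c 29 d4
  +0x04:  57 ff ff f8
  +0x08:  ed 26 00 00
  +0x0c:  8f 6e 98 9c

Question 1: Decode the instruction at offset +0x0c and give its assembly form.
@+0c  big-endian(8f 6e 98 9c) = 0x8f6e989c
  top 7b → 0x47 → addi [RI]
  [24:21] rd=11 = x11
  [20:0] imm=956572 = $956572

addi x11, $956572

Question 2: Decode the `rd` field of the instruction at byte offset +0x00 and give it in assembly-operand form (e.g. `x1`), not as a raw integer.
@+00  big-endian(8e 8c 29 d4) = 0x8e8c29d4
  top 7b → 0x47 → addi [RI]
  rd: (w>>21)&0xf=0x4 → x4
  imm: (w>>0)&0x1fffff=0xc29d4 → $797140

x4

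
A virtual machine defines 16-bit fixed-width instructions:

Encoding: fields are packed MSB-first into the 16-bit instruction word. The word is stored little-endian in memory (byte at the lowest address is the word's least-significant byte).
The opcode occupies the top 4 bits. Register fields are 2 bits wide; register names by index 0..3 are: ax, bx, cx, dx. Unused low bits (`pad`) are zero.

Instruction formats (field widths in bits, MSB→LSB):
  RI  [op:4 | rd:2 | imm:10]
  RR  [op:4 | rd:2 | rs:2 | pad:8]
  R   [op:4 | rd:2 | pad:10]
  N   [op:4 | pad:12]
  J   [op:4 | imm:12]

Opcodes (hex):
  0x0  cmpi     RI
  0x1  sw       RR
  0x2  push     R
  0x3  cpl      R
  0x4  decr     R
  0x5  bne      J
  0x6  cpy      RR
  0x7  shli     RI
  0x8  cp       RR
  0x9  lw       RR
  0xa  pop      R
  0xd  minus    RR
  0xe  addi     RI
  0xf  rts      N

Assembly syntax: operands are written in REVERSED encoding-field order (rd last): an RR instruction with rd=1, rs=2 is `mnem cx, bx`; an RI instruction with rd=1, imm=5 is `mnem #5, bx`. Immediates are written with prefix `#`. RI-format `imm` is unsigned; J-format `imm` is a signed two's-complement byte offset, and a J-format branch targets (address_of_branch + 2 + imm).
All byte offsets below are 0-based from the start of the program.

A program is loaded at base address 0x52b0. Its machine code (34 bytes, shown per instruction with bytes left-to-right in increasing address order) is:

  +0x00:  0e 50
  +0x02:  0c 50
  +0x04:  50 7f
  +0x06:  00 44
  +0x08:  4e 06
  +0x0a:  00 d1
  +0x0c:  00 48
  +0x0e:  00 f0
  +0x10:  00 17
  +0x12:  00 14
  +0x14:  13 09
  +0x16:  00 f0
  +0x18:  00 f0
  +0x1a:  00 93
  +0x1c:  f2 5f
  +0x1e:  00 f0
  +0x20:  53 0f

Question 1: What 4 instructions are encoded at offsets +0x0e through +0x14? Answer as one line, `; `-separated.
off 0x0e: read 00 f0 as little → 0xf000
  op=0xf000>>12=0xf ⇒ rts (N)
off 0x10: read 00 17 as little → 0x1700
  op=0x1700>>12=0x1 ⇒ sw (RR)
  rd@[11:10]=0x1 ⇒ bx
  rs@[9:8]=0x3 ⇒ dx
off 0x12: read 00 14 as little → 0x1400
  op=0x1400>>12=0x1 ⇒ sw (RR)
  rd@[11:10]=0x1 ⇒ bx
  rs@[9:8]=0x0 ⇒ ax
off 0x14: read 13 09 as little → 0x0913
  op=0x0913>>12=0x0 ⇒ cmpi (RI)
  rd@[11:10]=0x2 ⇒ cx
  imm@[9:0]=0x113 ⇒ #275

rts; sw dx, bx; sw ax, bx; cmpi #275, cx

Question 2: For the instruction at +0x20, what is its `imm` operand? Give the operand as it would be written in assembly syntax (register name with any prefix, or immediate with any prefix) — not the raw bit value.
#851

+0x20: 53 0f ⇒ word 0x0f53 (little)
  top 4b → 0x0 → cmpi [RI]
  rd: (w>>10)&0x3=0x3 → dx
  imm: (w>>0)&0x3ff=0x353 → #851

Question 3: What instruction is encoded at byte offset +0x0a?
@+0a  little-endian(00 d1) = 0xd100
  opcode bits[15:12]=0xd: minus/RR
  rd@[11:10]=0x0 ⇒ ax
  rs@[9:8]=0x1 ⇒ bx

minus bx, ax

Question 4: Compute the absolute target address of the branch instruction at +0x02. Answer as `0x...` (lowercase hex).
0x52c0

@+02  little-endian(0c 50) = 0x500c
  opcode bits[15:12]=0x5: bne/J
  imm@[11:0]=0xc ⇒ #12
  target = base 0x52b0 + off 0x02 + 2 + imm 12 = 0x52c0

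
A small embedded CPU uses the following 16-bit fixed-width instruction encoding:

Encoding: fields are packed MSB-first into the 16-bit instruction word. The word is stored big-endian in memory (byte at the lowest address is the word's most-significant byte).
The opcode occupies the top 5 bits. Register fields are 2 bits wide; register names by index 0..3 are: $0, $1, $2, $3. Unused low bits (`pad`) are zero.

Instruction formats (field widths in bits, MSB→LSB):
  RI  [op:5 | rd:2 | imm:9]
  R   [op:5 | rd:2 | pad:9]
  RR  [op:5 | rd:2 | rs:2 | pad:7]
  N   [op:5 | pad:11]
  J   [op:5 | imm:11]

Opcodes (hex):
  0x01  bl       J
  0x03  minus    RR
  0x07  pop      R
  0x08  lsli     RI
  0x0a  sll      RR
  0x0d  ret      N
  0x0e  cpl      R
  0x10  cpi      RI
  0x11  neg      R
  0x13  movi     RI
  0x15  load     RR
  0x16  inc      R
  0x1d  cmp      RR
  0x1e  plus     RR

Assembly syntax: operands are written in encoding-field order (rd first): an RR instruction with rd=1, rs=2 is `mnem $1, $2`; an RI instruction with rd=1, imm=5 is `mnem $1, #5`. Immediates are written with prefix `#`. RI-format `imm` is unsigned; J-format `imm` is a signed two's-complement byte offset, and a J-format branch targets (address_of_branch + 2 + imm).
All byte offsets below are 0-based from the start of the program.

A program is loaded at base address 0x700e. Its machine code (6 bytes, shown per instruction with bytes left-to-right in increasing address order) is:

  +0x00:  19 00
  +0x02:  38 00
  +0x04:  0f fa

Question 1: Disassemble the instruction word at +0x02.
pop $0

@+02  big-endian(38 00) = 0x3800
  top 5b → 0x7 → pop [R]
  rd: (w>>9)&0x3=0x0 → $0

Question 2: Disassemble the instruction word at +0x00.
minus $0, $2

@+00  big-endian(19 00) = 0x1900
  top 5b → 0x3 → minus [RR]
  [10:9] rd=0 = $0
  [8:7] rs=2 = $2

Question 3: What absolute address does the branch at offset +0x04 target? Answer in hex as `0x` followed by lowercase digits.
0x700e

[04] 0f fa → 0x0ffa
  top 5b → 0x1 → bl [J]
  imm@[10:0]=0x7fa (s11→-6) ⇒ #-6
  target = base 0x700e + off 0x04 + 2 + imm -6 = 0x700e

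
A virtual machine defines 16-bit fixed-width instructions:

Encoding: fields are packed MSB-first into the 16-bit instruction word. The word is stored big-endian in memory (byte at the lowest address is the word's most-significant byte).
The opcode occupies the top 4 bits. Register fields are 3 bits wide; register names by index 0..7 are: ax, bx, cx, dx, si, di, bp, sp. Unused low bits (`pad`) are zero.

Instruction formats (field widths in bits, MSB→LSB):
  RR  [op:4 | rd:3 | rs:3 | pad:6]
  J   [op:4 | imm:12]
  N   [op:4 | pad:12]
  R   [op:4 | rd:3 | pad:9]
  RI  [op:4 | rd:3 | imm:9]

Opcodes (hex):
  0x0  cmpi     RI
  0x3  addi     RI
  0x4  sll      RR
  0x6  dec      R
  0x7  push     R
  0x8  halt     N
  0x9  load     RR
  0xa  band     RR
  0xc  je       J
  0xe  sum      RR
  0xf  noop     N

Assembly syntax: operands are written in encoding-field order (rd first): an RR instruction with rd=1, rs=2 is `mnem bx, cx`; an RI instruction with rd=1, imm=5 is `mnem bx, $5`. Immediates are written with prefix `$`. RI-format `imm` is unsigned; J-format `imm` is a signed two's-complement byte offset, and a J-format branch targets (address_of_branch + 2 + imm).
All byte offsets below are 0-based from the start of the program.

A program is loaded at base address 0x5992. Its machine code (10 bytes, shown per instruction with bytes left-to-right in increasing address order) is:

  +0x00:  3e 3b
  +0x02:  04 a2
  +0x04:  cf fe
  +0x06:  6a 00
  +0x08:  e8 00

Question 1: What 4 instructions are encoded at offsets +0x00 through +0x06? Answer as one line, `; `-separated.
addi sp, $59; cmpi cx, $162; je $-2; dec di

[00] 3e 3b → 0x3e3b
  op=0x3e3b>>12=0x3 ⇒ addi (RI)
  rd: (w>>9)&0x7=0x7 → sp
  imm: (w>>0)&0x1ff=0x3b → $59
[02] 04 a2 → 0x04a2
  op=0x04a2>>12=0x0 ⇒ cmpi (RI)
  rd: (w>>9)&0x7=0x2 → cx
  imm: (w>>0)&0x1ff=0xa2 → $162
[04] cf fe → 0xcffe
  op=0xcffe>>12=0xc ⇒ je (J)
  imm: (w>>0)&0xfff=0xffe (s12→-2) → $-2
[06] 6a 00 → 0x6a00
  op=0x6a00>>12=0x6 ⇒ dec (R)
  rd: (w>>9)&0x7=0x5 → di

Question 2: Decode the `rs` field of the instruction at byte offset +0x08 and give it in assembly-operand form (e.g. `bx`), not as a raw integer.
ax

+0x08: e8 00 ⇒ word 0xe800 (big)
  op=0xe800>>12=0xe ⇒ sum (RR)
  rd: (w>>9)&0x7=0x4 → si
  rs: (w>>6)&0x7=0x0 → ax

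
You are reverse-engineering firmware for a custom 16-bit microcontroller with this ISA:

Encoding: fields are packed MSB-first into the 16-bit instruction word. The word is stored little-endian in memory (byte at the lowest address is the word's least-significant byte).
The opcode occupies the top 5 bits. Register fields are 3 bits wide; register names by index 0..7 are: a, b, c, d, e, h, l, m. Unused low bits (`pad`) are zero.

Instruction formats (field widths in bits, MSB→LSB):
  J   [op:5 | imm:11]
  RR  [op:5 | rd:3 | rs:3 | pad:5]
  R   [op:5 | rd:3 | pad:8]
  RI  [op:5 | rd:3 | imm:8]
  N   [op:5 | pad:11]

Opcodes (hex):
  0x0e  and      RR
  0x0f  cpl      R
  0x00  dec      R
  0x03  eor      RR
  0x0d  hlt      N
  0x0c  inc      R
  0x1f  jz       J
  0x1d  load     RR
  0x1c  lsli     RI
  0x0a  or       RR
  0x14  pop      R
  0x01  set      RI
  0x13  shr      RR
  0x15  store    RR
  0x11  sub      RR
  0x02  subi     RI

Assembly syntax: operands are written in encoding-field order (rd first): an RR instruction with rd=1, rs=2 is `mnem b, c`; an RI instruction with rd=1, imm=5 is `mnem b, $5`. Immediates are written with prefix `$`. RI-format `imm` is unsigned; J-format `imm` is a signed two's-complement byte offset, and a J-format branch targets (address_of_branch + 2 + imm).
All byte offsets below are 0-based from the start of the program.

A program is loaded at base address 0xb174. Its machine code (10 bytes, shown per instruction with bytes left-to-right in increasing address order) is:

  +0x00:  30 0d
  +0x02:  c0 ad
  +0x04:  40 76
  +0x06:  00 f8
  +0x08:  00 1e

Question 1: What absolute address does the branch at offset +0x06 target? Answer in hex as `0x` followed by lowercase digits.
[06] 00 f8 → 0xf800
  op=0xf800>>11=0x1f ⇒ jz (J)
  [10:0] imm=0 = $0
  target = base 0xb174 + off 0x06 + 2 + imm 0 = 0xb17c

0xb17c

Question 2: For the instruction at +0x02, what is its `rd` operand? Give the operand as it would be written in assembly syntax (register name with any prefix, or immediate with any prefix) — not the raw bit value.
[02] c0 ad → 0xadc0
  top 5b → 0x15 → store [RR]
  [10:8] rd=5 = h
  [7:5] rs=6 = l

h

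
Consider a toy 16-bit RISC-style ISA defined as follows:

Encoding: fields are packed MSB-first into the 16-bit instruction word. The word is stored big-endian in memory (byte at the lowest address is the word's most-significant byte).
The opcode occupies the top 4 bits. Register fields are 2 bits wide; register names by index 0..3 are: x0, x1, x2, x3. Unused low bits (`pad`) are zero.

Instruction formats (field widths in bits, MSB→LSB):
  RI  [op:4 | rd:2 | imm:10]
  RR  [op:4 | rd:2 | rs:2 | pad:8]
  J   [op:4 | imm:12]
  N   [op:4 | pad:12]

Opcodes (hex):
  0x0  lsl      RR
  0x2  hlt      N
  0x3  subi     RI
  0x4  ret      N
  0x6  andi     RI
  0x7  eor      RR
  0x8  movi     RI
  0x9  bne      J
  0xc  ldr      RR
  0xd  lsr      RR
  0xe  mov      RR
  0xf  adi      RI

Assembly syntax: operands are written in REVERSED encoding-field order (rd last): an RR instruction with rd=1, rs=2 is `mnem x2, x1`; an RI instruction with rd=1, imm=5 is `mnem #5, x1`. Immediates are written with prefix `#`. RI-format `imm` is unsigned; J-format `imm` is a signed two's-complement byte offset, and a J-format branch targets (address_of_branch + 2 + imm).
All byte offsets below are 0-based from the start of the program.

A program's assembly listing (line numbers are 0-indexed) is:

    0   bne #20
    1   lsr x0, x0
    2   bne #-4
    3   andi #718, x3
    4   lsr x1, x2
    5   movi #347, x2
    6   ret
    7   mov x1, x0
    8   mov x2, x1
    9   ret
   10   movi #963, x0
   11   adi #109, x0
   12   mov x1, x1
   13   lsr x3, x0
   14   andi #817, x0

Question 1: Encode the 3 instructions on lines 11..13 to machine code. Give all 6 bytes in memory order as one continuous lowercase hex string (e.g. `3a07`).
L11: adi op=0xf:4|rd=0:2|imm=109:10 ⇒ 0xf06d ⇒ big f0 6d
L12: mov op=0xe:4|rd=1:2|rs=1:2|pad=0:8 ⇒ 0xe500 ⇒ big e5 00
L13: lsr op=0xd:4|rd=0:2|rs=3:2|pad=0:8 ⇒ 0xd300 ⇒ big d3 00

f06de500d300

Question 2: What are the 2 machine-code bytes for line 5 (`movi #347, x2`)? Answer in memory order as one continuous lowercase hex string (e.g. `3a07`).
895b

5. movi fields op=0x8:4|rd=2:2|imm=347:10 → word 895bh → 89 5b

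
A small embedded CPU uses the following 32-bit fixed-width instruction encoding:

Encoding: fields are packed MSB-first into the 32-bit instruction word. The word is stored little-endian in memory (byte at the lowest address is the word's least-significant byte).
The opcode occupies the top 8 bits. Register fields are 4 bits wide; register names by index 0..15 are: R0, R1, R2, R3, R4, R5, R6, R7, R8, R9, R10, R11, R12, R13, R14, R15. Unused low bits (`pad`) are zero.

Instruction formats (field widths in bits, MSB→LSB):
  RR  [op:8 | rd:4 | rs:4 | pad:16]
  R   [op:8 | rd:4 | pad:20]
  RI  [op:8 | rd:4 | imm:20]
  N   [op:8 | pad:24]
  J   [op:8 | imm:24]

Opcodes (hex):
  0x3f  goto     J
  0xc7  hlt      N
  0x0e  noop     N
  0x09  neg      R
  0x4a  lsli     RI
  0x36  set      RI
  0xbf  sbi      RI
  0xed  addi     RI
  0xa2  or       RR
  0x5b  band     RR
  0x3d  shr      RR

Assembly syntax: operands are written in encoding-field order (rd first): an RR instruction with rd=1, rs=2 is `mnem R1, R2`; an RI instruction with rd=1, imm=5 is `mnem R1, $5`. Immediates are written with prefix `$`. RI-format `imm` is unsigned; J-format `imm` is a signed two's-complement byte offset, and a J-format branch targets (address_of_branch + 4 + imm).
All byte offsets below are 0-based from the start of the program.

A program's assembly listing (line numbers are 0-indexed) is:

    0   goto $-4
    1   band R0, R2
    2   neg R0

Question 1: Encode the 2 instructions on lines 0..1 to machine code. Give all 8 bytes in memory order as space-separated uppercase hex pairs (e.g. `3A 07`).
line 0 (goto): pack op=0x3f:8|imm=-4:24 = 0x3ffffffc; little→ fc ff ff 3f
line 1 (band): pack op=0x5b:8|rd=0:4|rs=2:4|pad=0:16 = 0x5b020000; little→ 00 00 02 5b

FC FF FF 3F 00 00 02 5B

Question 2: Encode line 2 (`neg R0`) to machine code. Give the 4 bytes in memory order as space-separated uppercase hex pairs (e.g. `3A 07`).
L2: neg op=0x9:8|rd=0:4|pad=0:20 ⇒ 0x09000000 ⇒ little 00 00 00 09

00 00 00 09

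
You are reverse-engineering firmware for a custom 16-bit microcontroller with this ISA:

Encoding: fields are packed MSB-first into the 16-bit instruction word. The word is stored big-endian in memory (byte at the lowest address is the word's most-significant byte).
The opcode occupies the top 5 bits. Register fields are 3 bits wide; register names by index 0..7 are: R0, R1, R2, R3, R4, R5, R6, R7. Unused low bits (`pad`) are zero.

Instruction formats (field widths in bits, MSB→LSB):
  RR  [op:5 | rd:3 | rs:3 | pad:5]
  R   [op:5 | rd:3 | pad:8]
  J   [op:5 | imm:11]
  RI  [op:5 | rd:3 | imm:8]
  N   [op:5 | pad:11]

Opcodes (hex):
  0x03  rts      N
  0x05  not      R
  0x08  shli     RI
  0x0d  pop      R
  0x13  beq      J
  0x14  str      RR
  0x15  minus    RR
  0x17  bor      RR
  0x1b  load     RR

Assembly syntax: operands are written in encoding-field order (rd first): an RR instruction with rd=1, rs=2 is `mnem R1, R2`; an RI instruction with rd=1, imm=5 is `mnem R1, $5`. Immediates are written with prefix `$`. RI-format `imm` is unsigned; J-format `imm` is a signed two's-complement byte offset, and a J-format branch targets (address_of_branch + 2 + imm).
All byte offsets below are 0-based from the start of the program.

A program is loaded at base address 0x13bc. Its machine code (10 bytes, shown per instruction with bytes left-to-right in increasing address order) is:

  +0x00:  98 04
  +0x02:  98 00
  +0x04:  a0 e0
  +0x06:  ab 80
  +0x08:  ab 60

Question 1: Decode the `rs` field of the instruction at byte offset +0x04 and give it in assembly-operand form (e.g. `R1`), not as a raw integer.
[04] a0 e0 → 0xa0e0
  op=0xa0e0>>11=0x14 ⇒ str (RR)
  rd: (w>>8)&0x7=0x0 → R0
  rs: (w>>5)&0x7=0x7 → R7

R7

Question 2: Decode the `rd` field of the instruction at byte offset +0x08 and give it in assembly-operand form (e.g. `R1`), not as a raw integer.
+0x08: ab 60 ⇒ word 0xab60 (big)
  opcode bits[15:11]=0x15: minus/RR
  [10:8] rd=3 = R3
  [7:5] rs=3 = R3

R3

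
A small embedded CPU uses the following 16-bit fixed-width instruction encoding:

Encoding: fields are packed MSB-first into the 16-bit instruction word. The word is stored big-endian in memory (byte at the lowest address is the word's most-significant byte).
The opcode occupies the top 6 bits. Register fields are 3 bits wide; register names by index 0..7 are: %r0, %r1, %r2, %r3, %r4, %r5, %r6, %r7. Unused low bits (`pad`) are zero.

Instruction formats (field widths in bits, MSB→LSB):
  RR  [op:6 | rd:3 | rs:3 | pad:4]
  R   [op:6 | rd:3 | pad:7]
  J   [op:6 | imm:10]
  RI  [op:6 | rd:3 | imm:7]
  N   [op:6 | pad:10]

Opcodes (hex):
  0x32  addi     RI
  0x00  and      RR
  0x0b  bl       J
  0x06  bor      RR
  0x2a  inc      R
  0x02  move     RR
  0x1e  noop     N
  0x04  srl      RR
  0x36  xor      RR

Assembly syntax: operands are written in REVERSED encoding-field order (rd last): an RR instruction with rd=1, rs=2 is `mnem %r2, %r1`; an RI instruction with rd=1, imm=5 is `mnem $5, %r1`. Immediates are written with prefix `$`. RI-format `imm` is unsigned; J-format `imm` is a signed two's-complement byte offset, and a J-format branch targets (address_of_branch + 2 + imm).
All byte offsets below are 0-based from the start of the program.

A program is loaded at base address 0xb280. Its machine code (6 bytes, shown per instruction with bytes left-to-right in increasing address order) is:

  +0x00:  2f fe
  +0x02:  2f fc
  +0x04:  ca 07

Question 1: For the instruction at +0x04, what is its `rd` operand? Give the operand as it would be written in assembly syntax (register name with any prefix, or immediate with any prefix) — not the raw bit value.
%r4

[04] ca 07 → 0xca07
  op=0xca07>>10=0x32 ⇒ addi (RI)
  [9:7] rd=4 = %r4
  [6:0] imm=7 = $7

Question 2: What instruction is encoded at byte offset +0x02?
@+02  big-endian(2f fc) = 0x2ffc
  op=0x2ffc>>10=0xb ⇒ bl (J)
  imm: (w>>0)&0x3ff=0x3fc (s10→-4) → $-4

bl $-4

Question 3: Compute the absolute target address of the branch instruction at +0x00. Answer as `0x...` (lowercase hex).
0xb280

@+00  big-endian(2f fe) = 0x2ffe
  op=0x2ffe>>10=0xb ⇒ bl (J)
  imm: (w>>0)&0x3ff=0x3fe (s10→-2) → $-2
  target = base 0xb280 + off 0x00 + 2 + imm -2 = 0xb280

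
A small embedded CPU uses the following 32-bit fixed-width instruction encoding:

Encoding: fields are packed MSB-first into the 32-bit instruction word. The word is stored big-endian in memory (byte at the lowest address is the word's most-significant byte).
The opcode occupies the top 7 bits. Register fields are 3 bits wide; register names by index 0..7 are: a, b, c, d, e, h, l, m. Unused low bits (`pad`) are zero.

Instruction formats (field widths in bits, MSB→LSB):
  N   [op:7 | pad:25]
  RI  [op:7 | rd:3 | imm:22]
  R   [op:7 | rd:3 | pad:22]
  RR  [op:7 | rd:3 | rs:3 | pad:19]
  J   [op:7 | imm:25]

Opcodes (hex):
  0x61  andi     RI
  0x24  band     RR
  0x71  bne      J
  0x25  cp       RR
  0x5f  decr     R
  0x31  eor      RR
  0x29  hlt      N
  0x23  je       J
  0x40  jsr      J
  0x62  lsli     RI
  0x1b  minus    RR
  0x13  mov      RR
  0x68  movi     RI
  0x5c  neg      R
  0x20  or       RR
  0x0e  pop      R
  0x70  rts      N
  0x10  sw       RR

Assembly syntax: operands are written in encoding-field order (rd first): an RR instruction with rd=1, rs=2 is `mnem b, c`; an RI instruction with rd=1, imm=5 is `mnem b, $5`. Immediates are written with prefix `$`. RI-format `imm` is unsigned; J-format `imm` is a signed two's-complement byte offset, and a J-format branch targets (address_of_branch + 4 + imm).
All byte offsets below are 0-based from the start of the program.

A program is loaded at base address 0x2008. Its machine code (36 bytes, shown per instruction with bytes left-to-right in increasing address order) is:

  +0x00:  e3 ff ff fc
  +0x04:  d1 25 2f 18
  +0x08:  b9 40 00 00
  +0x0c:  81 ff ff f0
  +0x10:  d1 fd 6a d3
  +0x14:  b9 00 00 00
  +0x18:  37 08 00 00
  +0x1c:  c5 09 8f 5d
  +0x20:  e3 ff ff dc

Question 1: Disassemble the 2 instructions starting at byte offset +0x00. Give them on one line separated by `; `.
bne $-4; movi e, $2436888

[00] e3 ff ff fc → 0xe3fffffc
  top 7b → 0x71 → bne [J]
  [24:0] imm=33554428 (s25→-4) = $-4
[04] d1 25 2f 18 → 0xd1252f18
  top 7b → 0x68 → movi [RI]
  [24:22] rd=4 = e
  [21:0] imm=2436888 = $2436888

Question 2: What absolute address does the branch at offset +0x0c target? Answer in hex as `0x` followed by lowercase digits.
0x2008

off 0x0c: read 81 ff ff f0 as big → 0x81fffff0
  op=0x81fffff0>>25=0x40 ⇒ jsr (J)
  imm@[24:0]=0x1fffff0 (s25→-16) ⇒ $-16
  target = base 0x2008 + off 0x0c + 4 + imm -16 = 0x2008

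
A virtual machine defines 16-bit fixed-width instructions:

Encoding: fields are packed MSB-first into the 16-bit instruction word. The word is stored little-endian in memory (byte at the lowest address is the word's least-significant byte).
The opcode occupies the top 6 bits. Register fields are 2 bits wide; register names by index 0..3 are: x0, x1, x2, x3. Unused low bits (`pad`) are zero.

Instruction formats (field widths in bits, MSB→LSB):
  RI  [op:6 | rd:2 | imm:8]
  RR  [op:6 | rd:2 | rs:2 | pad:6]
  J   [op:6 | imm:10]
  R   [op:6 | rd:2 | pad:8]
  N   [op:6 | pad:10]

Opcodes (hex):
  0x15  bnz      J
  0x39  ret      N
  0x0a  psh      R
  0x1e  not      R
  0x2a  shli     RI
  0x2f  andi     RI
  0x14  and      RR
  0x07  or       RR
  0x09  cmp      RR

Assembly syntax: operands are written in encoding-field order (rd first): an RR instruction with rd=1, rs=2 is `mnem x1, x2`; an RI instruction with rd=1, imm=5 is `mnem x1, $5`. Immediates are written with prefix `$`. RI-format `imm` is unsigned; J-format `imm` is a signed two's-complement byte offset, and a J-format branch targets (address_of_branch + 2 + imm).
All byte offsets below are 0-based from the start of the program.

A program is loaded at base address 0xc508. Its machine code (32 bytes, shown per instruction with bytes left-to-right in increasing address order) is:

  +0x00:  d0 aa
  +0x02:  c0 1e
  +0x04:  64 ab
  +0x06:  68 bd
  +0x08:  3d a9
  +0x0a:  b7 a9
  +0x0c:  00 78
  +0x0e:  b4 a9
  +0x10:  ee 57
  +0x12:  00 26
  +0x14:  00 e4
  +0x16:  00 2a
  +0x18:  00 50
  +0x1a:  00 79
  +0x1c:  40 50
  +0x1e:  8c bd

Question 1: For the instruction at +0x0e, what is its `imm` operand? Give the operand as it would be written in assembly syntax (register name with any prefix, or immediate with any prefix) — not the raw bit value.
off 0x0e: read b4 a9 as little → 0xa9b4
  op=0xa9b4>>10=0x2a ⇒ shli (RI)
  rd@[9:8]=0x1 ⇒ x1
  imm@[7:0]=0xb4 ⇒ $180

$180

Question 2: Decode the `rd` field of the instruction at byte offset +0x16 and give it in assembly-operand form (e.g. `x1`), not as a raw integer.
x2

+0x16: 00 2a ⇒ word 0x2a00 (little)
  top 6b → 0xa → psh [R]
  [9:8] rd=2 = x2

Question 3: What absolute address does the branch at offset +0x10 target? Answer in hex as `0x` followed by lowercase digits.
off 0x10: read ee 57 as little → 0x57ee
  opcode bits[15:10]=0x15: bnz/J
  imm: (w>>0)&0x3ff=0x3ee (s10→-18) → $-18
  target = base 0xc508 + off 0x10 + 2 + imm -18 = 0xc508

0xc508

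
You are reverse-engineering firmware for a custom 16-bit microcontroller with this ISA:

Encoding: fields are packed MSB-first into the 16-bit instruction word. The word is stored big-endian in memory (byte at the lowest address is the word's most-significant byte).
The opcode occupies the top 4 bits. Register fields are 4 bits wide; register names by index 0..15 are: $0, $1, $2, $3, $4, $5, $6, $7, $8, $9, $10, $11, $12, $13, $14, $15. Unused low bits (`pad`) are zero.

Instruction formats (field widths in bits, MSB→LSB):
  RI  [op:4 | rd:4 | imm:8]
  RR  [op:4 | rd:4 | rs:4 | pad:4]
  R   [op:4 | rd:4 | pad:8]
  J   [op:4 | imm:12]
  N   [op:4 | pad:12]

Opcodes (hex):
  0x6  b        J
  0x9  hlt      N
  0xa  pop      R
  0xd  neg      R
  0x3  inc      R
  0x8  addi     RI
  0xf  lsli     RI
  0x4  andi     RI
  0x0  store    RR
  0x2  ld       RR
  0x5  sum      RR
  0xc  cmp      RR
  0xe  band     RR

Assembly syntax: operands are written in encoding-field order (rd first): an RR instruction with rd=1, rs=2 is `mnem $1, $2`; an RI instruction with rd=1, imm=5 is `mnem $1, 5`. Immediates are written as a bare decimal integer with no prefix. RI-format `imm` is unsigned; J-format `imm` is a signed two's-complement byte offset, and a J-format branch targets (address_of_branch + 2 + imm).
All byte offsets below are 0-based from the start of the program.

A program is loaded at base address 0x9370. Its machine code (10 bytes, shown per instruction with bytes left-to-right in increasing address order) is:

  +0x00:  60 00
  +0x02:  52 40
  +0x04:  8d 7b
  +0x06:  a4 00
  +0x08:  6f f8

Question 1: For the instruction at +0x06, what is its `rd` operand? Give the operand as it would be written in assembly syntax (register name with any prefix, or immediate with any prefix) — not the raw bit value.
off 0x06: read a4 00 as big → 0xa400
  op=0xa400>>12=0xa ⇒ pop (R)
  rd: (w>>8)&0xf=0x4 → $4

$4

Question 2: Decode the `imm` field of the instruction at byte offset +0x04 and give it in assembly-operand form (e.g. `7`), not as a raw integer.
123

off 0x04: read 8d 7b as big → 0x8d7b
  opcode bits[15:12]=0x8: addi/RI
  rd: (w>>8)&0xf=0xd → $13
  imm: (w>>0)&0xff=0x7b → 123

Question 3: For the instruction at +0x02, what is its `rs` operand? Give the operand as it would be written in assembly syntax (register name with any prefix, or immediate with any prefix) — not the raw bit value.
+0x02: 52 40 ⇒ word 0x5240 (big)
  top 4b → 0x5 → sum [RR]
  rd: (w>>8)&0xf=0x2 → $2
  rs: (w>>4)&0xf=0x4 → $4

$4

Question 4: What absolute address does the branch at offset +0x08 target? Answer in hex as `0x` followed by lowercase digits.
+0x08: 6f f8 ⇒ word 0x6ff8 (big)
  top 4b → 0x6 → b [J]
  [11:0] imm=4088 (s12→-8) = -8
  target = base 0x9370 + off 0x08 + 2 + imm -8 = 0x9372

0x9372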